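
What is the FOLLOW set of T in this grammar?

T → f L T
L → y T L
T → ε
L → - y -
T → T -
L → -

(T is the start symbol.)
To compute FOLLOW(T), find every occurrence of T on a right-hand side N → α T β: add FIRST(β) \ {ε}, and if β is empty or nullable also add FOLLOW(N). Iterate to a fixed point.

T is the start symbol, so $ ∈ FOLLOW(T).
In T → f L T: T is at the end; this adds FOLLOW(T) to itself — nothing new
In L → y T L: T is followed by L, add FIRST(L) \ {ε} = { '-', 'y' }
In T → T -: T is followed by '-', add FIRST('-') \ {ε} = { '-' }

Taking the union: FOLLOW(T) = { $, '-', 'y' }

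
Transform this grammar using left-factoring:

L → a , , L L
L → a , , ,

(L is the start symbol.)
L → a , , L'
L' → L L
L' → ,

Left-factoring transforms A → αβ₁ | αβ₂ into A → αA' and A' → β₁ | β₂
(α is the longest common prefix among the alternatives). Repeat until
no nonterminal has two alternatives with a common prefix.

Round 1: L has alternatives sharing prefix 'a , ,'. Introduce L': L → a , , L'
  Add: L' → L L
  Add: L' → ,

No remaining common prefixes — done.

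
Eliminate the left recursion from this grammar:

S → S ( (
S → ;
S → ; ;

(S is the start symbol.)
S → ; S'
S → ; ; S'
S' → ( ( S'
S' → ε

S is directly left-recursive. The standard transformation for
  A → A α₁ | ... | A α_m | β₁ | ... | β_n
is
  A  → β₁ A' | ... | β_n A'
  A' → α₁ A' | ... | α_m A' | ε

S → ; becomes S → ; S'
S → ; ; becomes S → ; ; S'
S → S ( ( becomes S' → ( ( S'
Add S' → ε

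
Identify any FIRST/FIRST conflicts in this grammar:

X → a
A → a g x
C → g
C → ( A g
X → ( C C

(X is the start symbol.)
Productions for X:
  X → a: FIRST = { 'a' }
  X → ( C C: FIRST = { '(' }
Productions for C:
  C → g: FIRST = { 'g' }
  C → ( A g: FIRST = { '(' }
A has only one production, so no FIRST/FIRST conflict is possible there.

All alternatives of each non-terminal have pairwise disjoint FIRST sets.

Answer: No FIRST/FIRST conflicts.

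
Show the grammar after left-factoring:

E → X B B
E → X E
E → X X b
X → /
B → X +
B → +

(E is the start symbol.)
Left-factoring transforms A → αβ₁ | αβ₂ into A → αA' and A' → β₁ | β₂
(α is the longest common prefix among the alternatives). Repeat until
no nonterminal has two alternatives with a common prefix.

Round 1: E has alternatives sharing prefix 'X'. Introduce E': E → X E'
  Add: E' → B B
  Add: E' → E
  Add: E' → X b

No remaining common prefixes — done.

Resulting grammar:
E → X E'
E' → B B
E' → E
E' → X b
X → /
B → X +
B → +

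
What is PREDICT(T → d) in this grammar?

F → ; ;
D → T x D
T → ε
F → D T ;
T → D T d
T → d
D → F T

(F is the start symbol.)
PREDICT(T → d) = (FIRST(RHS) \ {ε}) ∪ (FOLLOW(T) if ε ∈ FIRST(RHS), i.e. RHS ⇒* ε)
FIRST(d) = { 'd' }
ε ∉ FIRST(d), so FOLLOW(T) is not added.
PREDICT(T → d) = { 'd' }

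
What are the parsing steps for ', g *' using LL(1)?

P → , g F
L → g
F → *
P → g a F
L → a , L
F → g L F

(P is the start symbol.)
LL(1) parsing maintains a stack (initially the start symbol over $) and the input. At each step: if the stack top is a terminal, match it against the current input token; if it is a non-terminal N, replace it with the RHS of M[N, lookahead] (the unique production whose predict set contains the lookahead).

Stack is shown with the top on the left.

Stack    Input    Action
------------------------
P $      , g * $  output P → , g F
, g F $  , g * $  match ','
g F $    g * $    match 'g'
F $      * $      output F → *
* $      * $      match '*'
$        $        accept

The string is accepted.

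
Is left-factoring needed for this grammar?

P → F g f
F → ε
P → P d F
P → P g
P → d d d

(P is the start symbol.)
Yes, P has productions with common prefix 'P'

Left-factoring is needed when two productions for the same non-terminal
share a common prefix on the right-hand side.

Productions for P:
  P → F g f
  P → P d F
  P → P g
  P → d d d

Found common prefix 'P' in productions for P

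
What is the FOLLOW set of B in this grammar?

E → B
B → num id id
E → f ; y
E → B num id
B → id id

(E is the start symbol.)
{ $, 'num' }

To compute FOLLOW(B), find every occurrence of B on a right-hand side N → α B β: add FIRST(β) \ {ε}, and if β is empty or nullable also add FOLLOW(N). Iterate to a fixed point.

In E → B: B is at the end, add FOLLOW(E)
In E → B num id: B is followed by num id, add FIRST(num id) \ {ε} = { 'num' }

The FOLLOW sets referred to above (computed the same way, to a fixed point):
  FOLLOW(E) = { $ }

Taking the union: FOLLOW(B) = { $, 'num' }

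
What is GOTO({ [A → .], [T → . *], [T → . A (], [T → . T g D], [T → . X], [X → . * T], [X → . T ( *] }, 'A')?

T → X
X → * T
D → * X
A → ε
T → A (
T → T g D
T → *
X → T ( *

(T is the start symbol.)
{ [T → A . (] }

GOTO(I, 'A') = CLOSURE({ [A → αX.β] : [A → α.Xβ] ∈ I, X = 'A' })

Items with dot before 'A', with the dot advanced:
  [T → . A (] → [T → A . (]
Closure adds nothing (no advanced item has the dot before a non-terminal).

GOTO = { [T → A . (] }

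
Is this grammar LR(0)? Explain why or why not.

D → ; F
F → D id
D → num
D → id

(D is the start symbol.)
Yes, the grammar is LR(0)

Augment with D' → D and build the canonical LR(0) collection (I0 = CLOSURE({[D' → . D]}), then GOTO on every symbol after a dot until no new states appear). It has 8 states:
  I0: { [D → . ; F], [D → . id], [D → . num], [D' → . D] }  — shift
  I1: { [D → . ; F], [D → . id], [D → . num], [D → ; . F], [F → . D id] }  — shift
  I2: { [D' → D .] }  — accept
  I3: { [D → id .] }  — reduce
  I4: { [D → num .] }  — reduce
  I5: { [F → D . id] }  — shift
  I6: { [D → ; F .] }  — reduce
  I7: { [F → D id .] }  — reduce

Every state is either a pure shift/goto state or contains exactly one complete item and nothing to shift — no conflicts. The grammar is LR(0).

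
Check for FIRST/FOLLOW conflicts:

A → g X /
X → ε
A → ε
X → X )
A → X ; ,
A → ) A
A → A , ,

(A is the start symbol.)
A FIRST/FOLLOW conflict occurs when a non-terminal N has a nullable alternative N → β (β ⇒* ε) and another alternative N → α with FIRST(α) ∩ FOLLOW(N) ≠ ∅: on such a lookahead the parser cannot decide between expanding α and letting N vanish via β.

Nullable non-terminals: A, X.
FIRST sets used below: FIRST(X) = { ')', ε }, FIRST(A) = { ')', ',', ';', 'g', ε }

A: nullable alternative(s) A → ε; FOLLOW(A) = { $, ',' }
  A → g X /: FIRST \ {ε} = { 'g' } — disjoint from FOLLOW(A)
  A → ε: FIRST \ {ε} = { } — this is the only nullable alternative, skip
  A → X ; ,: FIRST \ {ε} = { ')', ';' } — disjoint from FOLLOW(A)
  A → ) A: FIRST \ {ε} = { ')' } — disjoint from FOLLOW(A)
  A → A , ,: FIRST \ {ε} = { ')', ',', ';', 'g' } — overlaps FOLLOW(A) on { ',' }: CONFLICT

X: nullable alternative(s) X → ε; FOLLOW(X) = { ')', '/', ';' }
  X → ε: FIRST \ {ε} = { } — this is the only nullable alternative, skip
  X → X ): FIRST \ {ε} = { ')' } — overlaps FOLLOW(X) on { ')' }: CONFLICT

So the grammar has 2 FIRST/FOLLOW conflicts (marked CONFLICT above).

Answer: Yes. A → A ',' ',' with FOLLOW(A) on { ',' }; X → X ')' with FOLLOW(X) on { ')' }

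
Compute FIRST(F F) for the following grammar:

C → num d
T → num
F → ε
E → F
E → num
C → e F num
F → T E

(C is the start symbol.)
FIRST sets of the non-terminals involved (from the grammar, by fixed-point iteration):
  FIRST(F) = { 'num', ε }

To compute FIRST(F F), process the symbols left to right:
Symbol F is a non-terminal. Add FIRST(F) \ {ε} = { 'num' }
F is nullable (ε ∈ FIRST(F)), continue to the next symbol.
Symbol F is a non-terminal. Add FIRST(F) \ {ε} = { 'num' }
F is nullable (ε ∈ FIRST(F)), continue to the next symbol.
All symbols are nullable, so ε is in the result.
FIRST(F F) = { 'num', ε }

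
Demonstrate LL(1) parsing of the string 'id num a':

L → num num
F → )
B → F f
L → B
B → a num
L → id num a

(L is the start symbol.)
LL(1) parsing maintains a stack (initially the start symbol over $) and the input. At each step: if the stack top is a terminal, match it against the current input token; if it is a non-terminal N, replace it with the RHS of M[N, lookahead] (the unique production whose predict set contains the lookahead).

Stack is shown with the top on the left.

Stack       Input       Action
------------------------------
L $         id num a $  output L → id num a
id num a $  id num a $  match 'id'
num a $     num a $     match 'num'
a $         a $         match 'a'
$           $           accept

The string is accepted.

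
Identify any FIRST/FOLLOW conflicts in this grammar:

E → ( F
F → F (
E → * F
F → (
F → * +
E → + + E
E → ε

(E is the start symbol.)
A FIRST/FOLLOW conflict occurs when a non-terminal N has a nullable alternative N → β (β ⇒* ε) and another alternative N → α with FIRST(α) ∩ FOLLOW(N) ≠ ∅: on such a lookahead the parser cannot decide between expanding α and letting N vanish via β.

Nullable non-terminals: E.

E: nullable alternative(s) E → ε; FOLLOW(E) = { $ }
  E → ( F: FIRST \ {ε} = { '(' } — disjoint from FOLLOW(E)
  E → * F: FIRST \ {ε} = { '*' } — disjoint from FOLLOW(E)
  E → + + E: FIRST \ {ε} = { '+' } — disjoint from FOLLOW(E)
  E → ε: FIRST \ {ε} = { } — this is the only nullable alternative, skip

F has no nullable alternative, so no FIRST/FOLLOW check is needed there.

No FIRST/FOLLOW conflicts found.

Answer: No FIRST/FOLLOW conflicts.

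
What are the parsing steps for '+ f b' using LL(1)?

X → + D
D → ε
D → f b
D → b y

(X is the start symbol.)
Stack is shown with the top on the left.

Stack  Input    Action
----------------------
X $    + f b $  output X → + D
+ D $  + f b $  match '+'
D $    f b $    output D → f b
f b $  f b $    match 'f'
b $    b $      match 'b'
$      $        accept

The string is accepted.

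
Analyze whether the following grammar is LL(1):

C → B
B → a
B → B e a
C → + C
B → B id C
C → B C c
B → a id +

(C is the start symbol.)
No. Predict set conflict for C: { 'a' }

A grammar is LL(1) if for each non-terminal N with multiple productions, the predict sets of those productions are pairwise disjoint, where PREDICT(N → α) = (FIRST(α) \ {ε}) ∪ (FOLLOW(N) if α ⇒* ε).

Relevant sets:
  FIRST(B) = { 'a' }

For C:
  PREDICT(C → B) = { 'a' }
  PREDICT(C → '+' C) = { '+' }
  PREDICT(C → B C c) = { 'a' }
For B:
  PREDICT(B → a) = { 'a' }
  PREDICT(B → B e a) = { 'a' }
  PREDICT(B → B id C) = { 'a' }
  PREDICT(B → a id '+') = { 'a' }

Conflict found: Predict set conflict for C: { 'a' }
The grammar is NOT LL(1).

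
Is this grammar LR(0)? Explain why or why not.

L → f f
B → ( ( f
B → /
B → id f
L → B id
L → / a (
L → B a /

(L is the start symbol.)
A grammar is LR(0) if no state in the canonical LR(0) collection has:
  - both a shift item (dot before a terminal) and a complete item (shift-reduce conflict), or
  - two or more complete items (reduce-reduce conflict; the accept item [L' → L .] counts as a complete item here).

Augment with L' → L and build the canonical LR(0) collection (I0 = CLOSURE({[L' → . L]}), then GOTO on every symbol after a dot until no new states appear). It has 16 states:
  I0: { [B → . ( ( f], [B → . /], [B → . id f], [L → . / a (], [L → . B a /], [L → . B id], [L → . f f], [L' → . L] }  — shift
  I1: { [B → ( . ( f] }  — shift
  I2: { [B → / .], [L → / . a (] }  — shift, reduce
  I3: { [L → B . a /], [L → B . id] }  — shift
  I4: { [L' → L .] }  — accept
  I5: { [L → f . f] }  — shift
  I6: { [B → id . f] }  — shift
  I7: { [B → id f .] }  — reduce
  I8: { [L → f f .] }  — reduce
  I9: { [L → B a . /] }  — shift
  I10: { [L → B id .] }  — reduce
  I11: { [L → B a / .] }  — reduce
  I12: { [L → / a . (] }  — shift
  I13: { [L → / a ( .] }  — reduce
  I14: { [B → ( ( . f] }  — shift
  I15: { [B → ( ( f .] }  — reduce

Conflict in state I2:
  Shift-reduce conflict between [B → / .] and [L → / . a (]
So the grammar is NOT LR(0).

Answer: No. Shift-reduce conflict between [B → / .] and [L → / . a (]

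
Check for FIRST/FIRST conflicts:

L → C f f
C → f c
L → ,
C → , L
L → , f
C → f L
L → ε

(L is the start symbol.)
A FIRST/FIRST conflict occurs when two productions N → α and N → β for the same non-terminal have FIRST(α) ∩ FIRST(β) ≠ ∅ (with ε ∈ FIRST of a nullable right-hand side, so two nullable alternatives also conflict).

FIRST sets of the non-terminals at (or reachable through a nullable prefix from) the front of some alternative:
  FIRST(C) = { ',', 'f' }

Productions for L:
  L → C f f: FIRST = { ',', 'f' }
  L → ,: FIRST = { ',' }
  L → , f: FIRST = { ',' }
  L → ε: FIRST = { ε }
Productions for C:
  C → f c: FIRST = { 'f' }
  C → , L: FIRST = { ',' }
  C → f L: FIRST = { 'f' }

Conflict for L: L → C f f and L → ,
  Overlap: { ',' }
Conflict for L: L → C f f and L → , f
  Overlap: { ',' }
Conflict for L: L → , and L → , f
  Overlap: { ',' }
Conflict for C: C → f c and C → f L
  Overlap: { 'f' }

Answer: Yes. L → C f f / L → ',' on { ',' }; L → C f f / L → ',' f on { ',' }; L → ',' / L → ',' f on { ',' }; C → f c / C → f L on { 'f' }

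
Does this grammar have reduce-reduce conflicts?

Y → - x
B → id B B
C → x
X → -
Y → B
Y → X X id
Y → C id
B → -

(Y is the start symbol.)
Yes — I1: [B → - .] vs [X → - .]

Augment with Y' → Y and build the canonical LR(0) collection (I0 = CLOSURE({[Y' → . Y]}), then GOTO on every symbol after a dot until no new states appear). It has 16 states:
  I0: { [B → . -], [B → . id B B], [C → . x], [X → . -], [Y → . - x], [Y → . B], [Y → . C id], [Y → . X X id], [Y' → . Y] }  — shift
  I1: { [B → - .], [X → - .], [Y → - . x] }  — shift, 2 reduces
  I2: { [Y → B .] }  — reduce
  I3: { [Y → C . id] }  — shift
  I4: { [X → . -], [Y → X . X id] }  — shift
  I5: { [Y' → Y .] }  — accept
  I6: { [B → . -], [B → . id B B], [B → id . B B] }  — shift
  I7: { [C → x .] }  — reduce
  I8: { [B → - .] }  — reduce
  I9: { [B → . -], [B → . id B B], [B → id B . B] }  — shift
  I10: { [B → id B B .] }  — reduce
  I11: { [X → - .] }  — reduce
  I12: { [Y → X X . id] }  — shift
  I13: { [Y → X X id .] }  — reduce
  I14: { [Y → C id .] }  — reduce
  I15: { [Y → - x .] }  — reduce

I1 contains complete items [B → - .], [X → - .] — reduce-reduce conflict.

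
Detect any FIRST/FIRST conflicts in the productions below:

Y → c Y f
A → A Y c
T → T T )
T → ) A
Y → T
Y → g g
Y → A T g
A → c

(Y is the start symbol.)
FIRST sets of the non-terminals at (or reachable through a nullable prefix from) the front of some alternative:
  FIRST(T) = { ')' }
  FIRST(A) = { 'c' }

Productions for Y:
  Y → c Y f: FIRST = { 'c' }
  Y → T: FIRST = { ')' }
  Y → g g: FIRST = { 'g' }
  Y → A T g: FIRST = { 'c' }
Productions for A:
  A → A Y c: FIRST = { 'c' }
  A → c: FIRST = { 'c' }
Productions for T:
  T → T T ): FIRST = { ')' }
  T → ) A: FIRST = { ')' }

Conflict for Y: Y → c Y f and Y → A T g
  Overlap: { 'c' }
Conflict for A: A → A Y c and A → c
  Overlap: { 'c' }
Conflict for T: T → T T ) and T → ) A
  Overlap: { ')' }

Answer: Yes. Y → c Y f / Y → A T g on { 'c' }; A → A Y c / A → c on { 'c' }; T → T T ')' / T → ')' A on { ')' }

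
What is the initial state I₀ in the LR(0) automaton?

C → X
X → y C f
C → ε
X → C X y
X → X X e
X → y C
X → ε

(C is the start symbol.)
First, augment the grammar with C' → C
I₀ = CLOSURE({ [C' → . C] }):
  [C' → . C] has the dot before C: add [C → . X], [C → .]
  [C → . X] has the dot before X: add [X → . y C f], [X → . C X y], [X → . X X e], [X → . y C], [X → .]
No further items can be added.

I₀ = { [C → . X], [C → .], [C' → . C], [X → . C X y], [X → . X X e], [X → . y C f], [X → . y C], [X → .] }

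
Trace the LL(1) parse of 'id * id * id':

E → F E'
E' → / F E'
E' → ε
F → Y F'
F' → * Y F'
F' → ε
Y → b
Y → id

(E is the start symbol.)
LL(1) parsing maintains a stack (initially the start symbol over $) and the input. At each step: if the stack top is a terminal, match it against the current input token; if it is a non-terminal N, replace it with the RHS of M[N, lookahead] (the unique production whose predict set contains the lookahead).

Stack is shown with the top on the left.

Stack        Input           Action
-----------------------------------
E $          id * id * id $  output E → F E'
F E' $       id * id * id $  output F → Y F'
Y F' E' $    id * id * id $  output Y → id
id F' E' $   id * id * id $  match 'id'
F' E' $      * id * id $     output F' → * Y F'
* Y F' E' $  * id * id $     match '*'
Y F' E' $    id * id $       output Y → id
id F' E' $   id * id $       match 'id'
F' E' $      * id $          output F' → * Y F'
* Y F' E' $  * id $          match '*'
Y F' E' $    id $            output Y → id
id F' E' $   id $            match 'id'
F' E' $      $               output F' → ε
E' $         $               output E' → ε
$            $               accept

The string is accepted.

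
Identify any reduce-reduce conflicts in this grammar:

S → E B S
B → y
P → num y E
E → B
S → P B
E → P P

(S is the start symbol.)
Augment with S' → S and build the canonical LR(0) collection (I0 = CLOSURE({[S' → . S]}), then GOTO on every symbol after a dot until no new states appear). It has 14 states:
  I0: { [B → . y], [E → . B], [E → . P P], [P → . num y E], [S → . E B S], [S → . P B], [S' → . S] }  — shift
  I1: { [E → B .] }  — reduce
  I2: { [B → . y], [S → E . B S] }  — shift
  I3: { [B → . y], [E → P . P], [P → . num y E], [S → P . B] }  — shift
  I4: { [S' → S .] }  — accept
  I5: { [P → num . y E] }  — shift
  I6: { [B → y .] }  — reduce
  I7: { [B → . y], [E → . B], [E → . P P], [P → . num y E], [P → num y . E] }  — shift
  I8: { [P → num y E .] }  — reduce
  I9: { [E → P . P], [P → . num y E] }  — shift
  I10: { [E → P P .] }  — reduce
  I11: { [S → P B .] }  — reduce
  I12: { [B → . y], [E → . B], [E → . P P], [P → . num y E], [S → . E B S], [S → . P B], [S → E B . S] }  — shift
  I13: { [S → E B S .] }  — reduce

No state contains more than one complete item.

Answer: No reduce-reduce conflicts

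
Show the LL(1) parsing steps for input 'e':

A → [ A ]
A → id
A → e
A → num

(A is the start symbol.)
Stack is shown with the top on the left.

Stack  Input  Action
--------------------
A $    e $    output A → e
e $    e $    match 'e'
$      $      accept

The string is accepted.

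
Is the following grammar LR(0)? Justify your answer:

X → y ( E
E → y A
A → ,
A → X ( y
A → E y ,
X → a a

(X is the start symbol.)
Augment with X' → X and build the canonical LR(0) collection (I0 = CLOSURE({[X' → . X]}), then GOTO on every symbol after a dot until no new states appear). It has 17 states:
  I0: { [X → . a a], [X → . y ( E], [X' → . X] }  — shift
  I1: { [X' → X .] }  — accept
  I2: { [X → a . a] }  — shift
  I3: { [X → y . ( E] }  — shift
  I4: { [E → . y A], [X → y ( . E] }  — shift
  I5: { [X → y ( E .] }  — reduce
  I6: { [A → . ,], [A → . E y ,], [A → . X ( y], [E → . y A], [E → y . A], [X → . a a], [X → . y ( E] }  — shift
  I7: { [A → , .] }  — reduce
  I8: { [E → y A .] }  — reduce
  I9: { [A → E . y ,] }  — shift
  I10: { [A → X . ( y] }  — shift
  I11: { [A → . ,], [A → . E y ,], [A → . X ( y], [E → . y A], [E → y . A], [X → . a a], [X → . y ( E], [X → y . ( E] }  — shift
  I12: { [A → X ( . y] }  — shift
  I13: { [A → X ( y .] }  — reduce
  I14: { [A → E y . ,] }  — shift
  I15: { [A → E y , .] }  — reduce
  I16: { [X → a a .] }  — reduce

Every state is either a pure shift/goto state or contains exactly one complete item and nothing to shift — no conflicts. The grammar is LR(0).

Answer: Yes, the grammar is LR(0)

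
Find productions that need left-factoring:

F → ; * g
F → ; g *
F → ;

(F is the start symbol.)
Left-factoring is needed when two productions for the same non-terminal
share a common prefix on the right-hand side.

Productions for F:
  F → ; * g
  F → ; g *
  F → ;

Found common prefix ';' in productions for F

Answer: Yes, F has productions with common prefix ';'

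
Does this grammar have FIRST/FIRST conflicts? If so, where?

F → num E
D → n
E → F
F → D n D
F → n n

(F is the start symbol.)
A FIRST/FIRST conflict occurs when two productions N → α and N → β for the same non-terminal have FIRST(α) ∩ FIRST(β) ≠ ∅ (with ε ∈ FIRST of a nullable right-hand side, so two nullable alternatives also conflict).

FIRST sets of the non-terminals at (or reachable through a nullable prefix from) the front of some alternative:
  FIRST(D) = { 'n' }

Productions for F:
  F → num E: FIRST = { 'num' }
  F → D n D: FIRST = { 'n' }
  F → n n: FIRST = { 'n' }
D, E have only one production, so no FIRST/FIRST conflict is possible there.

Conflict for F: F → D n D and F → n n
  Overlap: { 'n' }

Answer: Yes. F → D n D / F → n n on { 'n' }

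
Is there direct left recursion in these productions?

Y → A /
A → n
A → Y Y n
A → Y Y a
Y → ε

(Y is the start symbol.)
No direct left recursion

Direct left recursion occurs when N → N α for some non-terminal N (the right-hand side begins with the left-hand side itself).

Y → A /: starts with A
A → n: starts with n
A → Y Y n: starts with Y
A → Y Y a: starts with Y
Y → ε: starts with ε

No direct left recursion found.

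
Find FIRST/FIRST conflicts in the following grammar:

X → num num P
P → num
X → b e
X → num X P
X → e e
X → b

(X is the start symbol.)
Productions for X:
  X → num num P: FIRST = { 'num' }
  X → b e: FIRST = { 'b' }
  X → num X P: FIRST = { 'num' }
  X → e e: FIRST = { 'e' }
  X → b: FIRST = { 'b' }
P has only one production, so no FIRST/FIRST conflict is possible there.

Conflict for X: X → num num P and X → num X P
  Overlap: { 'num' }
Conflict for X: X → b e and X → b
  Overlap: { 'b' }

Answer: Yes. X → num num P / X → num X P on { 'num' }; X → b e / X → b on { 'b' }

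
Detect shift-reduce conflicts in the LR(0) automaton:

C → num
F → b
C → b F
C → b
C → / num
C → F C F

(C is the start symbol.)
Augment with C' → C and build the canonical LR(0) collection (I0 = CLOSURE({[C' → . C]}), then GOTO on every symbol after a dot until no new states appear). It has 11 states:
  I0: { [C → . / num], [C → . F C F], [C → . b F], [C → . b], [C → . num], [C' → . C], [F → . b] }  — shift
  I1: { [C → / . num] }  — shift
  I2: { [C' → C .] }  — accept
  I3: { [C → . / num], [C → . F C F], [C → . b F], [C → . b], [C → . num], [C → F . C F], [F → . b] }  — shift
  I4: { [C → b . F], [C → b .], [F → . b], [F → b .] }  — shift, 2 reduces
  I5: { [C → num .] }  — reduce
  I6: { [C → b F .] }  — reduce
  I7: { [F → b .] }  — reduce
  I8: { [C → F C . F], [F → . b] }  — shift
  I9: { [C → F C F .] }  — reduce
  I10: { [C → / num .] }  — reduce

I4 contains reduce items [C → b .], [F → b .] and shift item [F → . b] — shift-reduce conflict.

Answer: Yes — I4: [C → b .] vs [F → . b]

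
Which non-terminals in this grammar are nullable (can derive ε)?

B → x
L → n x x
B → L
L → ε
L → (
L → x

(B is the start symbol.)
{ 'B', 'L' }

A non-terminal is nullable if it can derive ε (the empty string): either it has an ε-production, or it has a production whose right-hand side consists entirely of nullable non-terminals.

ε-productions: L → ε
So L is immediately nullable.
B → L: every symbol on the right is nullable, so B is nullable too.
Every non-terminal is now nullable.
Nullable = { 'B', 'L' }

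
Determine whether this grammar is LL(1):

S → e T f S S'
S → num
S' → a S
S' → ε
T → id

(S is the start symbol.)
No. Predict set conflict for S': { 'a' }

A grammar is LL(1) if for each non-terminal N with multiple productions, the predict sets of those productions are pairwise disjoint, where PREDICT(N → α) = (FIRST(α) \ {ε}) ∪ (FOLLOW(N) if α ⇒* ε).

Relevant sets:
  FOLLOW(S') = { $, 'a' }

For S:
  PREDICT(S → e T f S S') = { 'e' }
  PREDICT(S → num) = { 'num' }
For S':
  PREDICT(S' → a S) = { 'a' }
  PREDICT(S' → ε) = { $, 'a' }
T has a single production, so nothing to check there.

Conflict found: Predict set conflict for S': { 'a' }
The grammar is NOT LL(1).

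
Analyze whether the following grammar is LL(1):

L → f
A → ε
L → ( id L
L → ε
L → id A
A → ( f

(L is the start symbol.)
Yes, the grammar is LL(1).

Relevant sets:
  FOLLOW(L) = { $ }
  FOLLOW(A) = { $ }

For L:
  PREDICT(L → f) = { 'f' }
  PREDICT(L → '(' id L) = { '(' }
  PREDICT(L → ε) = { $ }
  PREDICT(L → id A) = { 'id' }
For A:
  PREDICT(A → ε) = { $ }
  PREDICT(A → '(' f) = { '(' }

All predict sets are disjoint. The grammar IS LL(1).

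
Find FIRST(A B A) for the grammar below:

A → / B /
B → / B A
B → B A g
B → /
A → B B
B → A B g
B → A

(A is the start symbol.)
{ '/' }

FIRST sets of the non-terminals involved (from the grammar, by fixed-point iteration):
  FIRST(A) = { '/' }

To compute FIRST(A B A), process the symbols left to right:
Symbol A is a non-terminal. Add FIRST(A) \ {ε} = { '/' }
A is not nullable (ε ∉ FIRST(A)), so stop here.
FIRST(A B A) = { '/' }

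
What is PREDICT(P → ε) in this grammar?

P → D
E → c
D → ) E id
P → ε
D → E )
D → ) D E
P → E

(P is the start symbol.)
PREDICT(P → ε) = (FIRST(RHS) \ {ε}) ∪ (FOLLOW(P) if ε ∈ FIRST(RHS), i.e. RHS ⇒* ε)
The right-hand side is ε (FIRST(ε) = { ε }), so the predict set is FOLLOW(P) = { $ }
PREDICT(P → ε) = { $ }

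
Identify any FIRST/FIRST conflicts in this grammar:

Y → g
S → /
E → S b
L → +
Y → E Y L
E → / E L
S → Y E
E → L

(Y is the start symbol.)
A FIRST/FIRST conflict occurs when two productions N → α and N → β for the same non-terminal have FIRST(α) ∩ FIRST(β) ≠ ∅ (with ε ∈ FIRST of a nullable right-hand side, so two nullable alternatives also conflict).

FIRST sets of the non-terminals at (or reachable through a nullable prefix from) the front of some alternative:
  FIRST(E) = { '+', '/', 'g' }
  FIRST(Y) = { '+', '/', 'g' }
  FIRST(S) = { '+', '/', 'g' }
  FIRST(L) = { '+' }

Productions for Y:
  Y → g: FIRST = { 'g' }
  Y → E Y L: FIRST = { '+', '/', 'g' }
Productions for S:
  S → /: FIRST = { '/' }
  S → Y E: FIRST = { '+', '/', 'g' }
Productions for E:
  E → S b: FIRST = { '+', '/', 'g' }
  E → / E L: FIRST = { '/' }
  E → L: FIRST = { '+' }
L has only one production, so no FIRST/FIRST conflict is possible there.

Conflict for Y: Y → g and Y → E Y L
  Overlap: { 'g' }
Conflict for S: S → / and S → Y E
  Overlap: { '/' }
Conflict for E: E → S b and E → / E L
  Overlap: { '/' }
Conflict for E: E → S b and E → L
  Overlap: { '+' }

Answer: Yes. Y → g / Y → E Y L on { 'g' }; S → '/' / S → Y E on { '/' }; E → S b / E → '/' E L on { '/' }; E → S b / E → L on { '+' }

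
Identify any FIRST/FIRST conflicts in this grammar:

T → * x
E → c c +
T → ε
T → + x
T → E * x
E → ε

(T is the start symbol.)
A FIRST/FIRST conflict occurs when two productions N → α and N → β for the same non-terminal have FIRST(α) ∩ FIRST(β) ≠ ∅ (with ε ∈ FIRST of a nullable right-hand side, so two nullable alternatives also conflict).

FIRST sets of the non-terminals at (or reachable through a nullable prefix from) the front of some alternative:
  FIRST(E) = { 'c', ε }

Productions for T:
  T → * x: FIRST = { '*' }
  T → ε: FIRST = { ε }
  T → + x: FIRST = { '+' }
  T → E * x: FIRST = { '*', 'c' }
Productions for E:
  E → c c +: FIRST = { 'c' }
  E → ε: FIRST = { ε }

Conflict for T: T → * x and T → E * x
  Overlap: { '*' }

Answer: Yes. T → '*' x / T → E '*' x on { '*' }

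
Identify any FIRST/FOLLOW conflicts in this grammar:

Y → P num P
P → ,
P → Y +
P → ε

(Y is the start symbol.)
A FIRST/FOLLOW conflict occurs when a non-terminal N has a nullable alternative N → β (β ⇒* ε) and another alternative N → α with FIRST(α) ∩ FOLLOW(N) ≠ ∅: on such a lookahead the parser cannot decide between expanding α and letting N vanish via β.

Nullable non-terminals: P.
FIRST sets used below: FIRST(Y) = { ',', 'num' }

P: nullable alternative(s) P → ε; FOLLOW(P) = { $, '+', 'num' }
  P → ,: FIRST \ {ε} = { ',' } — disjoint from FOLLOW(P)
  P → Y +: FIRST \ {ε} = { ',', 'num' } — overlaps FOLLOW(P) on { 'num' }: CONFLICT
  P → ε: FIRST \ {ε} = { } — this is the only nullable alternative, skip

Y has no nullable alternative, so no FIRST/FOLLOW check is needed there.

So the grammar has 1 FIRST/FOLLOW conflict (marked CONFLICT above).

Answer: Yes. P → Y '+' with FOLLOW(P) on { 'num' }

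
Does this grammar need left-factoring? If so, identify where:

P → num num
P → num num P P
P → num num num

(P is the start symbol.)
Yes, P has productions with common prefix 'num num'

Left-factoring is needed when two productions for the same non-terminal
share a common prefix on the right-hand side.

Productions for P:
  P → num num
  P → num num P P
  P → num num num

Found common prefix 'num num' in productions for P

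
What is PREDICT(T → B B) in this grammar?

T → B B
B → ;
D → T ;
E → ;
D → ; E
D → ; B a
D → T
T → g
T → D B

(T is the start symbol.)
{ ';' }

PREDICT(T → B B) = (FIRST(RHS) \ {ε}) ∪ (FOLLOW(T) if ε ∈ FIRST(RHS), i.e. RHS ⇒* ε)
FIRST(B) = { ';' }
FIRST(B B) = { ';' }
ε ∉ FIRST(B B), so FOLLOW(T) is not added.
PREDICT(T → B B) = { ';' }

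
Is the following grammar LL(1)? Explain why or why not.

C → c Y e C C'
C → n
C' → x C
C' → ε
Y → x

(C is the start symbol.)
Relevant sets:
  FOLLOW(C') = { $, 'x' }

For C:
  PREDICT(C → c Y e C C') = { 'c' }
  PREDICT(C → n) = { 'n' }
For C':
  PREDICT(C' → x C) = { 'x' }
  PREDICT(C' → ε) = { $, 'x' }
Y has a single production, so nothing to check there.

Conflict found: Predict set conflict for C': { 'x' }
The grammar is NOT LL(1).

Answer: No. Predict set conflict for C': { 'x' }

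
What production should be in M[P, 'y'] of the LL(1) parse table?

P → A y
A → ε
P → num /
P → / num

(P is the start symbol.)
To find M[P, 'y'], we find productions for P where 'y' is in the predict set (PREDICT(N → α) = (FIRST(α) \ {ε}) ∪ (FOLLOW(N) if α ⇒* ε)).

Relevant sets:
  FIRST(A) = { ε }

P → A y: PREDICT = { 'y' }
  'y' is in predict set, so this production goes in M[P, 'y']
P → num /: PREDICT = { 'num' }
P → / num: PREDICT = { '/' }

M[P, 'y'] = P → A y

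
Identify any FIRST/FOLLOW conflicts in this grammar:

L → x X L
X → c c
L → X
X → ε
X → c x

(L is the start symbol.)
Nullable non-terminals: L, X.
FIRST sets used below: FIRST(X) = { 'c', ε }

L: nullable alternative(s) L → X; FOLLOW(L) = { $ }
  L → x X L: FIRST \ {ε} = { 'x' } — disjoint from FOLLOW(L)
  L → X: FIRST \ {ε} = { 'c' } — this is the only nullable alternative, skip

X: nullable alternative(s) X → ε; FOLLOW(X) = { $, 'c', 'x' }
  X → c c: FIRST \ {ε} = { 'c' } — overlaps FOLLOW(X) on { 'c' }: CONFLICT
  X → ε: FIRST \ {ε} = { } — this is the only nullable alternative, skip
  X → c x: FIRST \ {ε} = { 'c' } — overlaps FOLLOW(X) on { 'c' }: CONFLICT

So the grammar has 2 FIRST/FOLLOW conflicts (marked CONFLICT above).

Answer: Yes. X → c c with FOLLOW(X) on { 'c' }; X → c x with FOLLOW(X) on { 'c' }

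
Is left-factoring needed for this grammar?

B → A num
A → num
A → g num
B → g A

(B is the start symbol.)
No, left-factoring is not needed

Left-factoring is needed when two productions for the same non-terminal
share a common prefix on the right-hand side.

Productions for B:
  B → A num
  B → g A
Productions for A:
  A → num
  A → g num

No common prefixes found.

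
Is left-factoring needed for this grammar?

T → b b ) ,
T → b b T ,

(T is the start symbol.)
Left-factoring is needed when two productions for the same non-terminal
share a common prefix on the right-hand side.

Productions for T:
  T → b b ) ,
  T → b b T ,

Found common prefix 'b b' in productions for T

Answer: Yes, T has productions with common prefix 'b b'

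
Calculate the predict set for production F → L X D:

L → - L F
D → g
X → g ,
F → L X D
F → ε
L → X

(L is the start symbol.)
PREDICT(F → L X D) = (FIRST(RHS) \ {ε}) ∪ (FOLLOW(F) if ε ∈ FIRST(RHS), i.e. RHS ⇒* ε)
FIRST(L) = { '-', 'g' }
FIRST(L X D) = { '-', 'g' }
ε ∉ FIRST(L X D), so FOLLOW(F) is not added.
PREDICT(F → L X D) = { '-', 'g' }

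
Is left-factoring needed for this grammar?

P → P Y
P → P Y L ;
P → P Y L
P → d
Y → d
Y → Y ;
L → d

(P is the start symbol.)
Left-factoring is needed when two productions for the same non-terminal
share a common prefix on the right-hand side.

Productions for P:
  P → P Y
  P → P Y L ;
  P → P Y L
  P → d
Productions for Y:
  Y → d
  Y → Y ;

Found common prefix 'P Y' in productions for P

Answer: Yes, P has productions with common prefix 'P Y'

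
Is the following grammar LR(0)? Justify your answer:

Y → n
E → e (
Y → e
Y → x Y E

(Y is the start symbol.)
Yes, the grammar is LR(0)

Augment with Y' → Y and build the canonical LR(0) collection (I0 = CLOSURE({[Y' → . Y]}), then GOTO on every symbol after a dot until no new states appear). It has 9 states:
  I0: { [Y → . e], [Y → . n], [Y → . x Y E], [Y' → . Y] }  — shift
  I1: { [Y' → Y .] }  — accept
  I2: { [Y → e .] }  — reduce
  I3: { [Y → n .] }  — reduce
  I4: { [Y → . e], [Y → . n], [Y → . x Y E], [Y → x . Y E] }  — shift
  I5: { [E → . e (], [Y → x Y . E] }  — shift
  I6: { [Y → x Y E .] }  — reduce
  I7: { [E → e . (] }  — shift
  I8: { [E → e ( .] }  — reduce

Every state is either a pure shift/goto state or contains exactly one complete item and nothing to shift — no conflicts. The grammar is LR(0).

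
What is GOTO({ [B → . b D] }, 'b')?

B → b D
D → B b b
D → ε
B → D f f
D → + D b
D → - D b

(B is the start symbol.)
GOTO(I, 'b') = CLOSURE({ [A → αX.β] : [A → α.Xβ] ∈ I, X = 'b' })

Items with dot before 'b', with the dot advanced:
  [B → . b D] → [B → b . D]
Closure of the advanced items:
  [B → b . D] has the dot before D: add [D → . B b b], [D → .], [D → . + D b], [D → . - D b]
  [D → . B b b] has the dot before B: add [B → . b D], [B → . D f f]

GOTO = { [B → . D f f], [B → . b D], [B → b . D], [D → . + D b], [D → . - D b], [D → . B b b], [D → .] }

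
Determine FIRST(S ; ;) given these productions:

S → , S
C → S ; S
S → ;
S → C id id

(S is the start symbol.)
FIRST sets of the non-terminals involved (from the grammar, by fixed-point iteration):
  FIRST(S) = { ',', ';' }

To compute FIRST(S ; ;), process the symbols left to right:
Symbol S is a non-terminal. Add FIRST(S) \ {ε} = { ',', ';' }
S is not nullable (ε ∉ FIRST(S)), so stop here.
FIRST(S ; ;) = { ',', ';' }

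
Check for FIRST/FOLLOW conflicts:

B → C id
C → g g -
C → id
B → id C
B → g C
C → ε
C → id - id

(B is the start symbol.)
A FIRST/FOLLOW conflict occurs when a non-terminal N has a nullable alternative N → β (β ⇒* ε) and another alternative N → α with FIRST(α) ∩ FOLLOW(N) ≠ ∅: on such a lookahead the parser cannot decide between expanding α and letting N vanish via β.

Nullable non-terminals: C.

C: nullable alternative(s) C → ε; FOLLOW(C) = { $, 'id' }
  C → g g -: FIRST \ {ε} = { 'g' } — disjoint from FOLLOW(C)
  C → id: FIRST \ {ε} = { 'id' } — overlaps FOLLOW(C) on { 'id' }: CONFLICT
  C → ε: FIRST \ {ε} = { } — this is the only nullable alternative, skip
  C → id - id: FIRST \ {ε} = { 'id' } — overlaps FOLLOW(C) on { 'id' }: CONFLICT

B has no nullable alternative, so no FIRST/FOLLOW check is needed there.

So the grammar has 2 FIRST/FOLLOW conflicts (marked CONFLICT above).

Answer: Yes. C → id with FOLLOW(C) on { 'id' }; C → id '-' id with FOLLOW(C) on { 'id' }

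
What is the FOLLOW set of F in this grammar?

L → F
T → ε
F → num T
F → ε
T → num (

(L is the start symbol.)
To compute FOLLOW(F), find every occurrence of F on a right-hand side N → α F β: add FIRST(β) \ {ε}, and if β is empty or nullable also add FOLLOW(N). Iterate to a fixed point.

In L → F: F is at the end, add FOLLOW(L)

The FOLLOW sets referred to above (computed the same way, to a fixed point):
  FOLLOW(L) = { $ }

Taking the union: FOLLOW(F) = { $ }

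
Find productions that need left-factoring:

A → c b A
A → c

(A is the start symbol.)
Left-factoring is needed when two productions for the same non-terminal
share a common prefix on the right-hand side.

Productions for A:
  A → c b A
  A → c

Found common prefix 'c' in productions for A

Answer: Yes, A has productions with common prefix 'c'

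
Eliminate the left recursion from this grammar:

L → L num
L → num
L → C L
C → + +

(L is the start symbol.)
L → num L'
L → C L L'
L' → num L'
L' → ε
C → + +

L is directly left-recursive. The standard transformation for
  A → A α₁ | ... | A α_m | β₁ | ... | β_n
is
  A  → β₁ A' | ... | β_n A'
  A' → α₁ A' | ... | α_m A' | ε

L → num becomes L → num L'
L → C L becomes L → C L L'
L → L num becomes L' → num L'
Add L' → ε

Productions for other non-terminals are unchanged:
  C → + +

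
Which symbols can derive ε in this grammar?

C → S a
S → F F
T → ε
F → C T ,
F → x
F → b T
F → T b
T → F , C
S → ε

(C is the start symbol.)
ε-productions: T → ε, S → ε
So T, S are immediately nullable.
No further non-terminal can be added: every production for the remaining non-terminals contains a terminal or a non-nullable non-terminal.
Nullable = { 'S', 'T' }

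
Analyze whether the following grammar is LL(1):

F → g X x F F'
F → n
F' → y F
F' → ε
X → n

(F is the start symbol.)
No. Predict set conflict for F': { 'y' }

A grammar is LL(1) if for each non-terminal N with multiple productions, the predict sets of those productions are pairwise disjoint, where PREDICT(N → α) = (FIRST(α) \ {ε}) ∪ (FOLLOW(N) if α ⇒* ε).

Relevant sets:
  FOLLOW(F') = { $, 'y' }

For F:
  PREDICT(F → g X x F F') = { 'g' }
  PREDICT(F → n) = { 'n' }
For F':
  PREDICT(F' → y F) = { 'y' }
  PREDICT(F' → ε) = { $, 'y' }
X has a single production, so nothing to check there.

Conflict found: Predict set conflict for F': { 'y' }
The grammar is NOT LL(1).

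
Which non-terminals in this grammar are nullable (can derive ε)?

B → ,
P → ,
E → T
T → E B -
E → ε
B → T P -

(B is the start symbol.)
{ 'E' }

ε-productions: E → ε
So E is immediately nullable.
No further non-terminal can be added: every production for the remaining non-terminals contains a terminal or a non-nullable non-terminal.
Nullable = { 'E' }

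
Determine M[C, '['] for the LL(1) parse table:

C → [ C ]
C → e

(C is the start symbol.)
To find M[C, '['], we find productions for C where '[' is in the predict set (PREDICT(N → α) = (FIRST(α) \ {ε}) ∪ (FOLLOW(N) if α ⇒* ε)).

C → [ C ]: PREDICT = { '[' }
  '[' is in predict set, so this production goes in M[C, '[']
C → e: PREDICT = { 'e' }

M[C, '['] = C → [ C ]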